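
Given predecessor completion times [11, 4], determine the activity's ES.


ES = max of all predecessor completion times
Predecessors: [11, 4]
ES = max(11, 4)
= 11


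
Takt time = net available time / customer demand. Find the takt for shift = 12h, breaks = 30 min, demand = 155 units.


Available = 12×60 - 30 = 690 min
Takt time = 690 / 155
= 4.45 min/unit


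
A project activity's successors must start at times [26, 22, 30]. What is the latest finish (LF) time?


LF = min of all successor start times
Successors start at: [26, 22, 30]
LF = min(26, 22, 30)
= 22


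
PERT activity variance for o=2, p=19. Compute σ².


σ² = ((p - o) / 6)² = (p - o)² / 36
= (19 - 2)² / 36
= 17² / 36
= 289 / 36
= 8.0278


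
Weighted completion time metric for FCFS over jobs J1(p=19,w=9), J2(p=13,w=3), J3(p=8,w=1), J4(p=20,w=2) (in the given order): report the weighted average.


Completion times:
  J1: C=19, w×C=9×19=171
  J2: C=32, w×C=3×32=96
  J3: C=40, w×C=1×40=40
  J4: C=60, w×C=2×60=120
Sum w×C = 427
Sum w = 15
Weighted avg = 427/15
= 28.47


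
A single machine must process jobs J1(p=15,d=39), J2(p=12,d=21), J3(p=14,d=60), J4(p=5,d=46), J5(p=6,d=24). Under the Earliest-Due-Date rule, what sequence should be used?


EDD: sort by earliest due date
  J2: d=21, p=12
  J5: d=24, p=6
  J1: d=39, p=15
  J4: d=46, p=5
  J3: d=60, p=14
Order: J2 → J5 → J1 → J4 → J3


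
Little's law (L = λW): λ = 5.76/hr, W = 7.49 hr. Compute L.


Little's law: L = λ × W
= 5.76 × 7.49
= 43.14


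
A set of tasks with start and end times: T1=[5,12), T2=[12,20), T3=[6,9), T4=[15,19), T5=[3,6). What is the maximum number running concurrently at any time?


Check each time point for overlaps:
  t=5: 2 tasks active (T1, T5)
Max concurrent = 2


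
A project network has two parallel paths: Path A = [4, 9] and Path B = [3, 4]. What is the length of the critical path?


Path A: 4 + 9 = 13
Path B: 3 + 4 = 7
Critical path = longest = max(13, 7)
= 13 (Path A)


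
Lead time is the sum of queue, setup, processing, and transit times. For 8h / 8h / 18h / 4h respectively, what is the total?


Lead time = queue + setup + processing + transit
= 8 + 8 + 18 + 4
= 38 hours


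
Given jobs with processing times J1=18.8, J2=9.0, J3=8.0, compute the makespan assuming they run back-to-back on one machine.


Sequential makespan: sum all processing times
= 18.8 + 9.0 + 8.0
= 35.8 time units


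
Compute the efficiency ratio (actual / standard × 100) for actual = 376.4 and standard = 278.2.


Efficiency = (actual / standard) × 100
= (376.4 / 278.2) × 100
= 135.3%


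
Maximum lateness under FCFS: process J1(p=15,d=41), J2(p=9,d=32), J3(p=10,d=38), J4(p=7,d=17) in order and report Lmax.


Lateness per job (L = C - d):
  J1: C=15, d=41, L=-26
  J2: C=24, d=32, L=-8
  J3: C=34, d=38, L=-4
  J4: C=41, d=17, L=24
Lmax = max(-26, -8, -4, 24)
= 24


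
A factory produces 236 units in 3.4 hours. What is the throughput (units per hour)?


Throughput = units / time
= 236 / 3.4
= 69.4 units/hour


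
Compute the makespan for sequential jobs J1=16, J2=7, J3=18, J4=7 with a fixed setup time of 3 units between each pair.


Makespan = Σ processing + (n-1) × setup
= (16 + 7 + 18 + 7) + (4-1)×3
= 48 + 9
= 57 time units


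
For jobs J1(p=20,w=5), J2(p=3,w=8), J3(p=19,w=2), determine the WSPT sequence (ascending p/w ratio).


WSPT (Smith's rule): sort by p/w ascending
  J2: p/w = 3/8 = 0.375
  J1: p/w = 20/5 = 4.000
  J3: p/w = 19/2 = 9.500
Order: J2 → J1 → J3


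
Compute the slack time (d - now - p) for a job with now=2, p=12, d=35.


Slack = due - current_time - processing
= 35 - 2 - 12
= 21


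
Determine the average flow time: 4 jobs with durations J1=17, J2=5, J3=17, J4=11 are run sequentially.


Completion times:
  J1: completes at 17
  J2: completes at 22
  J3: completes at 39
  J4: completes at 50
Sum = 128
Average = 128/4
= 32.00


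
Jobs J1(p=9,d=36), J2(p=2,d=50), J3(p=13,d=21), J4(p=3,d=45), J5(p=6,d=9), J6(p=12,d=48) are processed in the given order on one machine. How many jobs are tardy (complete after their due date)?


Completion vs due date:
  J1: C=9, d=36 → on time
  J2: C=11, d=50 → on time
  J3: C=24, d=21 → TARDY
  J4: C=27, d=45 → on time
  J5: C=33, d=9 → TARDY
  J6: C=45, d=48 → on time
Tardy jobs: J3, J5
Count = 2


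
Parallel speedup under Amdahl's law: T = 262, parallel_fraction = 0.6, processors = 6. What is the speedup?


Amdahl's law: T_p = T × ((1-p) + p/N)
= 262 × ((1-0.6) + 0.6/6)
= 262 × (0.40 + 0.1000)
= 262 × 0.5000
= 131.00
Speedup = 262/131.00
= 2.00×


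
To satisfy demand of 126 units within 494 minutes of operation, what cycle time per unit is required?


Cycle time = available time / demand
= 494 / 126
= 3.92 min/unit


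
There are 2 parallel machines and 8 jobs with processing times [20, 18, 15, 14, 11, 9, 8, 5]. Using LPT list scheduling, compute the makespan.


Jobs (LPT sorted): [20, 18, 15, 14, 11, 9, 8, 5]
Machines: 2
  J=20 → Machine 1 (load: 0+20=20)
  J=18 → Machine 2 (load: 0+18=18)
  J=15 → Machine 2 (load: 18+15=33)
  J=14 → Machine 1 (load: 20+14=34)
  J=11 → Machine 2 (load: 33+11=44)
  J=9 → Machine 1 (load: 34+9=43)
  J=8 → Machine 1 (load: 43+8=51)
  J=5 → Machine 2 (load: 44+5=49)
Machine loads: [51, 49]
Makespan = max = 51 time units


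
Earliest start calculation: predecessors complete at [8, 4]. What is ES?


ES = max of all predecessor completion times
Predecessors: [8, 4]
ES = max(8, 4)
= 8


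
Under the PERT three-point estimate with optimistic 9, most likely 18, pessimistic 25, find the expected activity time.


te = (o + 4m + p) / 6
= (9 + 4×18 + 25) / 6
= (9 + 72 + 25) / 6
= 106 / 6
= 17.67


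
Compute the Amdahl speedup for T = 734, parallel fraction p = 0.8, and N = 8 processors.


Amdahl's law: T_p = T × ((1-p) + p/N)
= 734 × ((1-0.8) + 0.8/8)
= 734 × (0.20 + 0.1000)
= 734 × 0.3000
= 220.20
Speedup = 734/220.20
= 3.33×


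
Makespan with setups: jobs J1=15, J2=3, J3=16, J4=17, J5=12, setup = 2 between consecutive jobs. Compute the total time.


Makespan = Σ processing + (n-1) × setup
= (15 + 3 + 16 + 17 + 12) + (5-1)×2
= 63 + 8
= 71 time units


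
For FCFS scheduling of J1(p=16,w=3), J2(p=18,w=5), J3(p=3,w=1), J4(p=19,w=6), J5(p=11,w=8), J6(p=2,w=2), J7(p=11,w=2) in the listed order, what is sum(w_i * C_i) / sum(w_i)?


Completion times:
  J1: C=16, w×C=3×16=48
  J2: C=34, w×C=5×34=170
  J3: C=37, w×C=1×37=37
  J4: C=56, w×C=6×56=336
  J5: C=67, w×C=8×67=536
  J6: C=69, w×C=2×69=138
  J7: C=80, w×C=2×80=160
Sum w×C = 1425
Sum w = 27
Weighted avg = 1425/27
= 52.78


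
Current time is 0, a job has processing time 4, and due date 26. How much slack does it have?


Slack = due - current_time - processing
= 26 - 0 - 4
= 22


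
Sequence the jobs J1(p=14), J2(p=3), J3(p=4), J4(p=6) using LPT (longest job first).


LPT: sort by longest processing time first
  J1: p=14
  J4: p=6
  J3: p=4
  J2: p=3
Order: J1 → J4 → J3 → J2


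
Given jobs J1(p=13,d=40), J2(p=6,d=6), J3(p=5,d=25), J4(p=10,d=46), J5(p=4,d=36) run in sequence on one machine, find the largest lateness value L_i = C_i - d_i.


Lateness per job (L = C - d):
  J1: C=13, d=40, L=-27
  J2: C=19, d=6, L=13
  J3: C=24, d=25, L=-1
  J4: C=34, d=46, L=-12
  J5: C=38, d=36, L=2
Lmax = max(-27, 13, -1, -12, 2)
= 13


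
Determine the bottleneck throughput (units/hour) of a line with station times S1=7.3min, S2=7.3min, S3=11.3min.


Bottleneck = longest station time
Station times: [7.3, 7.3, 11.3]
Max = 11.3 min
Rate = 60 / 11.3
= 5.31 units/hour (bottleneck: 11.3min)


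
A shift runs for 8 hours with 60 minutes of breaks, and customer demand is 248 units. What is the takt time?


Available = 8×60 - 60 = 420 min
Takt time = 420 / 248
= 1.69 min/unit


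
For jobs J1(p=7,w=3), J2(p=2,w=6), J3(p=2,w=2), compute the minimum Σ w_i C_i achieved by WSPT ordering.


WSPT order (by p/w): J2 → J3 → J1
  J2: C=2, w·C=6×2=12
  J3: C=4, w·C=2×4=8
  J1: C=11, w·C=3×11=33
Σ w·C = 53
= 53


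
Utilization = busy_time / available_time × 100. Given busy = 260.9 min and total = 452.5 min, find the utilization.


Utilization = busy / total × 100
= 260.9 / 452.5 × 100
= 57.7%


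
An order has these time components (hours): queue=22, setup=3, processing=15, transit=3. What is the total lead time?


Lead time = queue + setup + processing + transit
= 22 + 3 + 15 + 3
= 43 hours


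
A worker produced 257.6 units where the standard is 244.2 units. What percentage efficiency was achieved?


Efficiency = (actual / standard) × 100
= (257.6 / 244.2) × 100
= 105.5%


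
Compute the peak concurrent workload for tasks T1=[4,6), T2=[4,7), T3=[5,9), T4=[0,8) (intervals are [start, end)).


Check each time point for overlaps:
  t=5: 4 tasks active (T1, T2, T3, T4)
Max concurrent = 4


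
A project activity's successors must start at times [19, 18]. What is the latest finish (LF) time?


LF = min of all successor start times
Successors start at: [19, 18]
LF = min(19, 18)
= 18


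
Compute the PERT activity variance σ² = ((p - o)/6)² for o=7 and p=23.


σ² = ((p - o) / 6)² = (p - o)² / 36
= (23 - 7)² / 36
= 16² / 36
= 256 / 36
= 7.1111


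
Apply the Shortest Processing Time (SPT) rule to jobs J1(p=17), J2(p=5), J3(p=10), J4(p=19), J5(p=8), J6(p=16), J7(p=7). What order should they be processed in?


SPT: sort by shortest processing time
  J2: p=5
  J7: p=7
  J5: p=8
  J3: p=10
  J6: p=16
  J1: p=17
  J4: p=19
Order: J2 → J7 → J5 → J3 → J6 → J1 → J4


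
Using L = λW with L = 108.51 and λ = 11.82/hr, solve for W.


Little's law: L = λW → W = L / λ
= 108.51 / 11.82
= 9.18 hours


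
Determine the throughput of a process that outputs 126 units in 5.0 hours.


Throughput = units / time
= 126 / 5.0
= 25.2 units/hour


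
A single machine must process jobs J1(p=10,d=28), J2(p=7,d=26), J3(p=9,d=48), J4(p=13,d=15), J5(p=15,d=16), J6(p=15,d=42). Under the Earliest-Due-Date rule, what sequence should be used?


EDD: sort by earliest due date
  J4: d=15, p=13
  J5: d=16, p=15
  J2: d=26, p=7
  J1: d=28, p=10
  J6: d=42, p=15
  J3: d=48, p=9
Order: J4 → J5 → J2 → J1 → J6 → J3


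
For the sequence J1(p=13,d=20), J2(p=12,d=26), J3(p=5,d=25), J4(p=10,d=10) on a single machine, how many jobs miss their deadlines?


Completion vs due date:
  J1: C=13, d=20 → on time
  J2: C=25, d=26 → on time
  J3: C=30, d=25 → TARDY
  J4: C=40, d=10 → TARDY
Tardy jobs: J3, J4
Count = 2


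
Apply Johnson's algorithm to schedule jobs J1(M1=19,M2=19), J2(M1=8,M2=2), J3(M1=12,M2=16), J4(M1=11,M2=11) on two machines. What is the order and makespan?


Johnson's rule:
Group 1 (M1≤M2, sort by M1): ['J4', 'J3', 'J1']
Group 2 (M1>M2, sort desc M2): ['J2']
Sequence: J4 → J3 → J1 → J2
Makespan calculation:
  J4: M1 done=11, M2 done=22
  J3: M1 done=23, M2 done=39
  J1: M1 done=42, M2 done=61
  J2: M1 done=50, M2 done=63
= Sequence: J4 → J3 → J1 → J2, Makespan: 63


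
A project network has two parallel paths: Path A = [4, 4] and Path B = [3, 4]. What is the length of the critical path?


Path A: 4 + 4 = 8
Path B: 3 + 4 = 7
Critical path = longest = max(8, 7)
= 8 (Path A)


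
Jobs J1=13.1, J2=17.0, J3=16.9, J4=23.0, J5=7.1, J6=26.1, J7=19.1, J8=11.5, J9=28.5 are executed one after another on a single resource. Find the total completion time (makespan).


Sequential makespan: sum all processing times
= 13.1 + 17.0 + 16.9 + 23.0 + 7.1 + 26.1 + 19.1 + 11.5 + 28.5
= 162.3 time units


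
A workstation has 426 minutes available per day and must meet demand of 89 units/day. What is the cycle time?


Cycle time = available time / demand
= 426 / 89
= 4.79 min/unit


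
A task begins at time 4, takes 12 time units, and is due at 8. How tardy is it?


Completion = start + processing = 4 + 12 = 16
Tardiness = max(0, C - d) = max(0, 16 - 8)
= max(0, 8)
= 8


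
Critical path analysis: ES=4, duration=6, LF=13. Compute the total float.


EF = ES + duration = 4 + 6 = 10
LS = LF - duration = 13 - 6 = 7
Total Float = LF - EF = 13 - 10
(or LS - ES = 7 - 4)
= 3


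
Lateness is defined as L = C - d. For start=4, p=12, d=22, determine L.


Completion = 4 + 12 = 16
Lateness = C - d = 16 - 22
= -6


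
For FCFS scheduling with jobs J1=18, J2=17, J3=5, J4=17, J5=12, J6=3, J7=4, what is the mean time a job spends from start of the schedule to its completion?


Completion times:
  J1: completes at 18
  J2: completes at 35
  J3: completes at 40
  J4: completes at 57
  J5: completes at 69
  J6: completes at 72
  J7: completes at 76
Sum = 367
Average = 367/7
= 52.43


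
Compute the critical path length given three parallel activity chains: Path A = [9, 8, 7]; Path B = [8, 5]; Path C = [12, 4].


Path A: 9 + 8 + 7 = 24
Path B: 8 + 5 = 13
Path C: 12 + 4 = 16
Critical path = longest = max(24, 13, 16)
= 24 (Path A)


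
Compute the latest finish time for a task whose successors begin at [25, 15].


LF = min of all successor start times
Successors start at: [25, 15]
LF = min(25, 15)
= 15


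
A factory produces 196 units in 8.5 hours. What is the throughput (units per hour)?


Throughput = units / time
= 196 / 8.5
= 23.1 units/hour


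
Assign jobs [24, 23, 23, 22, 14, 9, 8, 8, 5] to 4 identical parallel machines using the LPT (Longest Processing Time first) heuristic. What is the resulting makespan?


Jobs (LPT sorted): [24, 23, 23, 22, 14, 9, 8, 8, 5]
Machines: 4
  J=24 → Machine 1 (load: 0+24=24)
  J=23 → Machine 2 (load: 0+23=23)
  J=23 → Machine 3 (load: 0+23=23)
  J=22 → Machine 4 (load: 0+22=22)
  J=14 → Machine 4 (load: 22+14=36)
  J=9 → Machine 2 (load: 23+9=32)
  J=8 → Machine 3 (load: 23+8=31)
  J=8 → Machine 1 (load: 24+8=32)
  J=5 → Machine 3 (load: 31+5=36)
Machine loads: [32, 32, 36, 36]
Makespan = max = 36 time units


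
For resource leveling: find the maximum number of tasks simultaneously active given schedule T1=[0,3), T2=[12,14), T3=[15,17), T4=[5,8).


Check each time point for overlaps:
  t=0: 1 tasks active (T1)
Max concurrent = 1


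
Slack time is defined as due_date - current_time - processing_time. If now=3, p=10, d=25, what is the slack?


Slack = due - current_time - processing
= 25 - 3 - 10
= 12


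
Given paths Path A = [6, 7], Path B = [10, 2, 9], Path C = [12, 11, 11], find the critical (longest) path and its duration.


Path A: 6 + 7 = 13
Path B: 10 + 2 + 9 = 21
Path C: 12 + 11 + 11 = 34
Critical path = longest = max(13, 21, 34)
= 34 (Path C)


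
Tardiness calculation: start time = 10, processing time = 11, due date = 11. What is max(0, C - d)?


Completion = start + processing = 10 + 11 = 21
Tardiness = max(0, C - d) = max(0, 21 - 11)
= max(0, 10)
= 10


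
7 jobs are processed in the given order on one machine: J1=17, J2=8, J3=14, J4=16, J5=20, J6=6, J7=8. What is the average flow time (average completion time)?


Completion times:
  J1: completes at 17
  J2: completes at 25
  J3: completes at 39
  J4: completes at 55
  J5: completes at 75
  J6: completes at 81
  J7: completes at 89
Sum = 381
Average = 381/7
= 54.43


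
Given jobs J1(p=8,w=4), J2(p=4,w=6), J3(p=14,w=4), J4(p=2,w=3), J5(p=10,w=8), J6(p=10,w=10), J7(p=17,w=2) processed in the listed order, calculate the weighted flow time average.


Completion times:
  J1: C=8, w×C=4×8=32
  J2: C=12, w×C=6×12=72
  J3: C=26, w×C=4×26=104
  J4: C=28, w×C=3×28=84
  J5: C=38, w×C=8×38=304
  J6: C=48, w×C=10×48=480
  J7: C=65, w×C=2×65=130
Sum w×C = 1206
Sum w = 37
Weighted avg = 1206/37
= 32.59


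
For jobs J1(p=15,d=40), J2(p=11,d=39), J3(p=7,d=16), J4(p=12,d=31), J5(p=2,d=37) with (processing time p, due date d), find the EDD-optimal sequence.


EDD: sort by earliest due date
  J3: d=16, p=7
  J4: d=31, p=12
  J5: d=37, p=2
  J2: d=39, p=11
  J1: d=40, p=15
Order: J3 → J4 → J5 → J2 → J1


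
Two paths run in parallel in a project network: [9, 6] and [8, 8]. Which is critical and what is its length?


Path A: 9 + 6 = 15
Path B: 8 + 8 = 16
Critical path = longest = max(15, 16)
= 16 (Path B)


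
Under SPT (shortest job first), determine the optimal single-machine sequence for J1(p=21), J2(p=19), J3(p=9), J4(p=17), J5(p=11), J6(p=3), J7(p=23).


SPT: sort by shortest processing time
  J6: p=3
  J3: p=9
  J5: p=11
  J4: p=17
  J2: p=19
  J1: p=21
  J7: p=23
Order: J6 → J3 → J5 → J4 → J2 → J1 → J7


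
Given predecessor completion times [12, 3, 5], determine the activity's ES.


ES = max of all predecessor completion times
Predecessors: [12, 3, 5]
ES = max(12, 3, 5)
= 12


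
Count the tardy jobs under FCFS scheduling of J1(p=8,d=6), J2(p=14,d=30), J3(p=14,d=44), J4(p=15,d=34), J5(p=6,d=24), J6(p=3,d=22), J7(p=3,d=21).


Completion vs due date:
  J1: C=8, d=6 → TARDY
  J2: C=22, d=30 → on time
  J3: C=36, d=44 → on time
  J4: C=51, d=34 → TARDY
  J5: C=57, d=24 → TARDY
  J6: C=60, d=22 → TARDY
  J7: C=63, d=21 → TARDY
Tardy jobs: J1, J4, J5, J6, J7
Count = 5


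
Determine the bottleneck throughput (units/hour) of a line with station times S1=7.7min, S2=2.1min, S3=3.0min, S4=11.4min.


Bottleneck = longest station time
Station times: [7.7, 2.1, 3.0, 11.4]
Max = 11.4 min
Rate = 60 / 11.4
= 5.26 units/hour (bottleneck: 11.4min)


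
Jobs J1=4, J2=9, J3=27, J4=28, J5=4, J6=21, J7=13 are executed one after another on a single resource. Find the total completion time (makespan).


Sequential makespan: sum all processing times
= 4 + 9 + 27 + 28 + 4 + 21 + 13
= 106 time units


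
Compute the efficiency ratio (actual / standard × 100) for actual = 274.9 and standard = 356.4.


Efficiency = (actual / standard) × 100
= (274.9 / 356.4) × 100
= 77.1%


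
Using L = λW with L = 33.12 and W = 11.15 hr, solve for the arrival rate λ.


Little's law: L = λW → λ = L / W
= 33.12 / 11.15
= 2.97 per hour


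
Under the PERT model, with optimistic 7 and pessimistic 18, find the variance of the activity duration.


σ² = ((p - o) / 6)² = (p - o)² / 36
= (18 - 7)² / 36
= 11² / 36
= 121 / 36
= 3.3611


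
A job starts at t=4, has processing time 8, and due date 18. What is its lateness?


Completion = 4 + 8 = 12
Lateness = C - d = 12 - 18
= -6


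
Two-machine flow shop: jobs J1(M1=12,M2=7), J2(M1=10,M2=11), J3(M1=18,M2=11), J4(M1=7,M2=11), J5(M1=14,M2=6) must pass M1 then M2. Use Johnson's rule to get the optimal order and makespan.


Johnson's rule:
Group 1 (M1≤M2, sort by M1): ['J4', 'J2']
Group 2 (M1>M2, sort desc M2): ['J3', 'J1', 'J5']
Sequence: J4 → J2 → J3 → J1 → J5
Makespan calculation:
  J4: M1 done=7, M2 done=18
  J2: M1 done=17, M2 done=29
  J3: M1 done=35, M2 done=46
  J1: M1 done=47, M2 done=54
  J5: M1 done=61, M2 done=67
= Sequence: J4 → J2 → J3 → J1 → J5, Makespan: 67


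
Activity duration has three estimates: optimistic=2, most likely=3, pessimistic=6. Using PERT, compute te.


te = (o + 4m + p) / 6
= (2 + 4×3 + 6) / 6
= (2 + 12 + 6) / 6
= 20 / 6
= 3.33


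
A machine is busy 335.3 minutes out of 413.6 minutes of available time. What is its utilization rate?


Utilization = busy / total × 100
= 335.3 / 413.6 × 100
= 81.1%


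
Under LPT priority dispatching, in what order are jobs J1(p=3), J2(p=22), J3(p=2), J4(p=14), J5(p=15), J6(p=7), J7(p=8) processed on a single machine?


LPT: sort by longest processing time first
  J2: p=22
  J5: p=15
  J4: p=14
  J7: p=8
  J6: p=7
  J1: p=3
  J3: p=2
Order: J2 → J5 → J4 → J7 → J6 → J1 → J3


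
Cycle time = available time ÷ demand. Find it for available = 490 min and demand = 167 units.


Cycle time = available time / demand
= 490 / 167
= 2.93 min/unit


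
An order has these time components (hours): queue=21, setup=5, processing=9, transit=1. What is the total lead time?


Lead time = queue + setup + processing + transit
= 21 + 5 + 9 + 1
= 36 hours


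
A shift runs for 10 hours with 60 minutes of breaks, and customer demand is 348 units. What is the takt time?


Available = 10×60 - 60 = 540 min
Takt time = 540 / 348
= 1.55 min/unit


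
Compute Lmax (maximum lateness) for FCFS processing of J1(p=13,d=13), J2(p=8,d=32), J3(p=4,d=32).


Lateness per job (L = C - d):
  J1: C=13, d=13, L=0
  J2: C=21, d=32, L=-11
  J3: C=25, d=32, L=-7
Lmax = max(0, -11, -7)
= 0


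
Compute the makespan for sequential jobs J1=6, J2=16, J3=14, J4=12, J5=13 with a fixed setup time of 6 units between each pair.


Makespan = Σ processing + (n-1) × setup
= (6 + 16 + 14 + 12 + 13) + (5-1)×6
= 61 + 24
= 85 time units


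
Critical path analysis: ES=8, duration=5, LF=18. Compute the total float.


EF = ES + duration = 8 + 5 = 13
LS = LF - duration = 18 - 5 = 13
Total Float = LF - EF = 18 - 13
(or LS - ES = 13 - 8)
= 5


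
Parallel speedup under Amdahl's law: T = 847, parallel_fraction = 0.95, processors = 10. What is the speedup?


Amdahl's law: T_p = T × ((1-p) + p/N)
= 847 × ((1-0.95) + 0.95/10)
= 847 × (0.05 + 0.0950)
= 847 × 0.1450
= 122.82
Speedup = 847/122.82
= 6.90×


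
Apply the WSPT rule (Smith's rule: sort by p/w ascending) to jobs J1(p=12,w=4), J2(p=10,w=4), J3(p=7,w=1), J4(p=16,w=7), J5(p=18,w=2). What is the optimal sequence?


WSPT (Smith's rule): sort by p/w ascending
  J4: p/w = 16/7 = 2.286
  J2: p/w = 10/4 = 2.500
  J1: p/w = 12/4 = 3.000
  J3: p/w = 7/1 = 7.000
  J5: p/w = 18/2 = 9.000
Order: J4 → J2 → J1 → J3 → J5


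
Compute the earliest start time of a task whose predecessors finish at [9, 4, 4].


ES = max of all predecessor completion times
Predecessors: [9, 4, 4]
ES = max(9, 4, 4)
= 9


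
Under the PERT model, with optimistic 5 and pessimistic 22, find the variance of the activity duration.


σ² = ((p - o) / 6)² = (p - o)² / 36
= (22 - 5)² / 36
= 17² / 36
= 289 / 36
= 8.0278


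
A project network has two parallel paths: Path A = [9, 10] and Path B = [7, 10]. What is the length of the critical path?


Path A: 9 + 10 = 19
Path B: 7 + 10 = 17
Critical path = longest = max(19, 17)
= 19 (Path A)


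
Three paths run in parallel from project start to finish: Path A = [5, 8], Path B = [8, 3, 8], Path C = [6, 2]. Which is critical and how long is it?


Path A: 5 + 8 = 13
Path B: 8 + 3 + 8 = 19
Path C: 6 + 2 = 8
Critical path = longest = max(13, 19, 8)
= 19 (Path B)


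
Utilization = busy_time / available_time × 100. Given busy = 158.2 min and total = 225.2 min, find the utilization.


Utilization = busy / total × 100
= 158.2 / 225.2 × 100
= 70.2%


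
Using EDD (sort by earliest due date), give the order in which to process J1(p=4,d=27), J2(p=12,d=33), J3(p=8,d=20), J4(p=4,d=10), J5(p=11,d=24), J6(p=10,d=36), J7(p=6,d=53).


EDD: sort by earliest due date
  J4: d=10, p=4
  J3: d=20, p=8
  J5: d=24, p=11
  J1: d=27, p=4
  J2: d=33, p=12
  J6: d=36, p=10
  J7: d=53, p=6
Order: J4 → J3 → J5 → J1 → J2 → J6 → J7


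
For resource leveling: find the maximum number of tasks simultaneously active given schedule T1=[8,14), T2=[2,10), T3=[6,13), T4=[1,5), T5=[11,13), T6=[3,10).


Check each time point for overlaps:
  t=8: 4 tasks active (T1, T2, T3, T6)
Max concurrent = 4


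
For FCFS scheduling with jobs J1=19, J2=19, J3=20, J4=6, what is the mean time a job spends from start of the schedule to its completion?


Completion times:
  J1: completes at 19
  J2: completes at 38
  J3: completes at 58
  J4: completes at 64
Sum = 179
Average = 179/4
= 44.75


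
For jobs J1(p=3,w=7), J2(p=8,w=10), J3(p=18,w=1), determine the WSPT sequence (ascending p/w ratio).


WSPT (Smith's rule): sort by p/w ascending
  J1: p/w = 3/7 = 0.429
  J2: p/w = 8/10 = 0.800
  J3: p/w = 18/1 = 18.000
Order: J1 → J2 → J3


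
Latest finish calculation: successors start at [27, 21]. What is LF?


LF = min of all successor start times
Successors start at: [27, 21]
LF = min(27, 21)
= 21


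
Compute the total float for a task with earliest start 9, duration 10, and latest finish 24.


EF = ES + duration = 9 + 10 = 19
LS = LF - duration = 24 - 10 = 14
Total Float = LF - EF = 24 - 19
(or LS - ES = 14 - 9)
= 5


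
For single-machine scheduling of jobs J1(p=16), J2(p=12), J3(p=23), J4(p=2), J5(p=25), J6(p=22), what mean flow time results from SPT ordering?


SPT order: J4 → J2 → J1 → J6 → J3 → J5
Completion times:
  J4: C=2
  J2: C=14
  J1: C=30
  J6: C=52
  J3: C=75
  J5: C=100
Sum = 273, n = 6
Mean flow = 273/6
= 45.50


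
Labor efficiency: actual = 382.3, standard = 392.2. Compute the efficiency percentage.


Efficiency = (actual / standard) × 100
= (382.3 / 392.2) × 100
= 97.5%


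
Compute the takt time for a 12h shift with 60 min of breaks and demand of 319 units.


Available = 12×60 - 60 = 660 min
Takt time = 660 / 319
= 2.07 min/unit


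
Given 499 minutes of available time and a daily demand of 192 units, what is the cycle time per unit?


Cycle time = available time / demand
= 499 / 192
= 2.60 min/unit


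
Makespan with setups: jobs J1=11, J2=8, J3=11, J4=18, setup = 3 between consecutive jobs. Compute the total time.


Makespan = Σ processing + (n-1) × setup
= (11 + 8 + 11 + 18) + (4-1)×3
= 48 + 9
= 57 time units


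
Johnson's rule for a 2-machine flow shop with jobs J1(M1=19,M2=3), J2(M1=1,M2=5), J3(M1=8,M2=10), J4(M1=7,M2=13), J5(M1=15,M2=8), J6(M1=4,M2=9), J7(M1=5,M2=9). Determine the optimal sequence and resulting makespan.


Johnson's rule:
Group 1 (M1≤M2, sort by M1): ['J2', 'J6', 'J7', 'J4', 'J3']
Group 2 (M1>M2, sort desc M2): ['J5', 'J1']
Sequence: J2 → J6 → J7 → J4 → J3 → J5 → J1
Makespan calculation:
  J2: M1 done=1, M2 done=6
  J6: M1 done=5, M2 done=15
  J7: M1 done=10, M2 done=24
  J4: M1 done=17, M2 done=37
  J3: M1 done=25, M2 done=47
  J5: M1 done=40, M2 done=55
  J1: M1 done=59, M2 done=62
= Sequence: J2 → J6 → J7 → J4 → J3 → J5 → J1, Makespan: 62


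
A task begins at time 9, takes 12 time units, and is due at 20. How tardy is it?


Completion = start + processing = 9 + 12 = 21
Tardiness = max(0, C - d) = max(0, 21 - 20)
= max(0, 1)
= 1


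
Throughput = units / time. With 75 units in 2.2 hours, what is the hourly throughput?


Throughput = units / time
= 75 / 2.2
= 34.1 units/hour


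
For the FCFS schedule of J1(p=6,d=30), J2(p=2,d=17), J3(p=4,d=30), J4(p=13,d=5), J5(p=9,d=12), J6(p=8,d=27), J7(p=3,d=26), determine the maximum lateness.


Lateness per job (L = C - d):
  J1: C=6, d=30, L=-24
  J2: C=8, d=17, L=-9
  J3: C=12, d=30, L=-18
  J4: C=25, d=5, L=20
  J5: C=34, d=12, L=22
  J6: C=42, d=27, L=15
  J7: C=45, d=26, L=19
Lmax = max(-24, -9, -18, 20, 22, 15, 19)
= 22


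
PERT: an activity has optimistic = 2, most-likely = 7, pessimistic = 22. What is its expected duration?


te = (o + 4m + p) / 6
= (2 + 4×7 + 22) / 6
= (2 + 28 + 22) / 6
= 52 / 6
= 8.67


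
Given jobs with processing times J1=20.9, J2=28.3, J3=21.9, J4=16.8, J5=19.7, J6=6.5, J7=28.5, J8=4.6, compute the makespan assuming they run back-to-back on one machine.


Sequential makespan: sum all processing times
= 20.9 + 28.3 + 21.9 + 16.8 + 19.7 + 6.5 + 28.5 + 4.6
= 147.2 time units


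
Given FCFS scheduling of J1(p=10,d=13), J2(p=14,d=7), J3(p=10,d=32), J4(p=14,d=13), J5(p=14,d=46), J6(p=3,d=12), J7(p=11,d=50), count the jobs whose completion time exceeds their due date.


Completion vs due date:
  J1: C=10, d=13 → on time
  J2: C=24, d=7 → TARDY
  J3: C=34, d=32 → TARDY
  J4: C=48, d=13 → TARDY
  J5: C=62, d=46 → TARDY
  J6: C=65, d=12 → TARDY
  J7: C=76, d=50 → TARDY
Tardy jobs: J2, J3, J4, J5, J6, J7
Count = 6


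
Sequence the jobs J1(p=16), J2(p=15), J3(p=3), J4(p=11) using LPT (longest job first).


LPT: sort by longest processing time first
  J1: p=16
  J2: p=15
  J4: p=11
  J3: p=3
Order: J1 → J2 → J4 → J3


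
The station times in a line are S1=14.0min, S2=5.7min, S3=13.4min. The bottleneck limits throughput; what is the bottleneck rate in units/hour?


Bottleneck = longest station time
Station times: [14.0, 5.7, 13.4]
Max = 14.0 min
Rate = 60 / 14.0
= 4.29 units/hour (bottleneck: 14.0min)


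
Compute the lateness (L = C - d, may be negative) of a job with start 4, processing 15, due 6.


Completion = 4 + 15 = 19
Lateness = C - d = 19 - 6
= 13


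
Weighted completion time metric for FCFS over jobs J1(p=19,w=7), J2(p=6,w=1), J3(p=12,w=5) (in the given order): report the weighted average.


Completion times:
  J1: C=19, w×C=7×19=133
  J2: C=25, w×C=1×25=25
  J3: C=37, w×C=5×37=185
Sum w×C = 343
Sum w = 13
Weighted avg = 343/13
= 26.38


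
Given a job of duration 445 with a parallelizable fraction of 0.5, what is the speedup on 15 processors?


Amdahl's law: T_p = T × ((1-p) + p/N)
= 445 × ((1-0.5) + 0.5/15)
= 445 × (0.50 + 0.0333)
= 445 × 0.5333
= 237.33
Speedup = 445/237.33
= 1.88×


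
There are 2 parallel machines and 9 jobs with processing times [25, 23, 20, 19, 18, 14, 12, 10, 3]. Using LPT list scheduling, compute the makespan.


Jobs (LPT sorted): [25, 23, 20, 19, 18, 14, 12, 10, 3]
Machines: 2
  J=25 → Machine 1 (load: 0+25=25)
  J=23 → Machine 2 (load: 0+23=23)
  J=20 → Machine 2 (load: 23+20=43)
  J=19 → Machine 1 (load: 25+19=44)
  J=18 → Machine 2 (load: 43+18=61)
  J=14 → Machine 1 (load: 44+14=58)
  J=12 → Machine 1 (load: 58+12=70)
  J=10 → Machine 2 (load: 61+10=71)
  J=3 → Machine 1 (load: 70+3=73)
Machine loads: [73, 71]
Makespan = max = 73 time units


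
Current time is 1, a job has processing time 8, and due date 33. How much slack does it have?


Slack = due - current_time - processing
= 33 - 1 - 8
= 24


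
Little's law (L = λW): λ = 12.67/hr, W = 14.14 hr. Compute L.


Little's law: L = λ × W
= 12.67 × 14.14
= 179.15


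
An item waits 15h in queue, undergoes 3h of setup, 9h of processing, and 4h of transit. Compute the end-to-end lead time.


Lead time = queue + setup + processing + transit
= 15 + 3 + 9 + 4
= 31 hours


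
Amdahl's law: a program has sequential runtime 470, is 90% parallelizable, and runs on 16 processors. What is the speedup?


Amdahl's law: T_p = T × ((1-p) + p/N)
= 470 × ((1-0.9) + 0.9/16)
= 470 × (0.10 + 0.0563)
= 470 × 0.1562
= 73.44
Speedup = 470/73.44
= 6.40×


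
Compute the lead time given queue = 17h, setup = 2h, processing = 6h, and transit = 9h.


Lead time = queue + setup + processing + transit
= 17 + 2 + 6 + 9
= 34 hours


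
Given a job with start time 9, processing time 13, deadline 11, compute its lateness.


Completion = 9 + 13 = 22
Lateness = C - d = 22 - 11
= 11


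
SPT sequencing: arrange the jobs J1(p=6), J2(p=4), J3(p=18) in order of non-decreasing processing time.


SPT: sort by shortest processing time
  J2: p=4
  J1: p=6
  J3: p=18
Order: J2 → J1 → J3


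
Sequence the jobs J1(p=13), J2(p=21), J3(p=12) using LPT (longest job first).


LPT: sort by longest processing time first
  J2: p=21
  J1: p=13
  J3: p=12
Order: J2 → J1 → J3


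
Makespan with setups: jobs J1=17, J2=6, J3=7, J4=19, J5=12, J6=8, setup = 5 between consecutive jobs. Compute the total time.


Makespan = Σ processing + (n-1) × setup
= (17 + 6 + 7 + 19 + 12 + 8) + (6-1)×5
= 69 + 25
= 94 time units


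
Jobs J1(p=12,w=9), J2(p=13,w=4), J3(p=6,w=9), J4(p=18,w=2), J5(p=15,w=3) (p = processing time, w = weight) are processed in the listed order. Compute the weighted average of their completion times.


Completion times:
  J1: C=12, w×C=9×12=108
  J2: C=25, w×C=4×25=100
  J3: C=31, w×C=9×31=279
  J4: C=49, w×C=2×49=98
  J5: C=64, w×C=3×64=192
Sum w×C = 777
Sum w = 27
Weighted avg = 777/27
= 28.78


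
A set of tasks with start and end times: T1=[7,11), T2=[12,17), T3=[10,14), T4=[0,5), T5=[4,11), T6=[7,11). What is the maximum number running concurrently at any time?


Check each time point for overlaps:
  t=10: 4 tasks active (T1, T3, T5, T6)
Max concurrent = 4


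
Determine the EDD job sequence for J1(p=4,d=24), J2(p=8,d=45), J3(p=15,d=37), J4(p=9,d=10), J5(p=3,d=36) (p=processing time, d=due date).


EDD: sort by earliest due date
  J4: d=10, p=9
  J1: d=24, p=4
  J5: d=36, p=3
  J3: d=37, p=15
  J2: d=45, p=8
Order: J4 → J1 → J5 → J3 → J2


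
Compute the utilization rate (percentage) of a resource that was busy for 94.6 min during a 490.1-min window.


Utilization = busy / total × 100
= 94.6 / 490.1 × 100
= 19.3%


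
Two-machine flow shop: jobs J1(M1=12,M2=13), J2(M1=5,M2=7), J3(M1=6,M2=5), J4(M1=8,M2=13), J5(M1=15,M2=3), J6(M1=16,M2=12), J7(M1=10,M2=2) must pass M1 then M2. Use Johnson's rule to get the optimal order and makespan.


Johnson's rule:
Group 1 (M1≤M2, sort by M1): ['J2', 'J4', 'J1']
Group 2 (M1>M2, sort desc M2): ['J6', 'J3', 'J5', 'J7']
Sequence: J2 → J4 → J1 → J6 → J3 → J5 → J7
Makespan calculation:
  J2: M1 done=5, M2 done=12
  J4: M1 done=13, M2 done=26
  J1: M1 done=25, M2 done=39
  J6: M1 done=41, M2 done=53
  J3: M1 done=47, M2 done=58
  J5: M1 done=62, M2 done=65
  J7: M1 done=72, M2 done=74
= Sequence: J2 → J4 → J1 → J6 → J3 → J5 → J7, Makespan: 74


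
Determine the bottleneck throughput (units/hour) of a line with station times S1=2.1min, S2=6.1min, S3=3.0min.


Bottleneck = longest station time
Station times: [2.1, 6.1, 3.0]
Max = 6.1 min
Rate = 60 / 6.1
= 9.84 units/hour (bottleneck: 6.1min)


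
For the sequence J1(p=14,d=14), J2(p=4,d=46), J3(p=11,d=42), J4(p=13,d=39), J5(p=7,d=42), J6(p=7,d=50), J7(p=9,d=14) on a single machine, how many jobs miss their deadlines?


Completion vs due date:
  J1: C=14, d=14 → on time
  J2: C=18, d=46 → on time
  J3: C=29, d=42 → on time
  J4: C=42, d=39 → TARDY
  J5: C=49, d=42 → TARDY
  J6: C=56, d=50 → TARDY
  J7: C=65, d=14 → TARDY
Tardy jobs: J4, J5, J6, J7
Count = 4


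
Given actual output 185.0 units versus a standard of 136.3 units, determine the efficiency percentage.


Efficiency = (actual / standard) × 100
= (185.0 / 136.3) × 100
= 135.7%


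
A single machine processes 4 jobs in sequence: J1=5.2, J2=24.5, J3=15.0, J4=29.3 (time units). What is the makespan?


Sequential makespan: sum all processing times
= 5.2 + 24.5 + 15.0 + 29.3
= 74.0 time units


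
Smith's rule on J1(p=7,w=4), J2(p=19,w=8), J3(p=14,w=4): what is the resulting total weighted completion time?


WSPT order (by p/w): J1 → J2 → J3
  J1: C=7, w·C=4×7=28
  J2: C=26, w·C=8×26=208
  J3: C=40, w·C=4×40=160
Σ w·C = 396
= 396


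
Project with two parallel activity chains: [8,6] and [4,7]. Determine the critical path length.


Path A: 8 + 6 = 14
Path B: 4 + 7 = 11
Critical path = longest = max(14, 11)
= 14 (Path A)


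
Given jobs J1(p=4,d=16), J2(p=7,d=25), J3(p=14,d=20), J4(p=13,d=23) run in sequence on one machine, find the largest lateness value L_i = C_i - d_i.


Lateness per job (L = C - d):
  J1: C=4, d=16, L=-12
  J2: C=11, d=25, L=-14
  J3: C=25, d=20, L=5
  J4: C=38, d=23, L=15
Lmax = max(-12, -14, 5, 15)
= 15


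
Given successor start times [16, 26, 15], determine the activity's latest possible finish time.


LF = min of all successor start times
Successors start at: [16, 26, 15]
LF = min(16, 26, 15)
= 15


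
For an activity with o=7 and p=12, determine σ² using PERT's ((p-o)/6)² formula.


σ² = ((p - o) / 6)² = (p - o)² / 36
= (12 - 7)² / 36
= 5² / 36
= 25 / 36
= 0.6944


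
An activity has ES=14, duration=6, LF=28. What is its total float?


EF = ES + duration = 14 + 6 = 20
LS = LF - duration = 28 - 6 = 22
Total Float = LF - EF = 28 - 20
(or LS - ES = 22 - 14)
= 8


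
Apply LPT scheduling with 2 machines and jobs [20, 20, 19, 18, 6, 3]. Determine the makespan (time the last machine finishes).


Jobs (LPT sorted): [20, 20, 19, 18, 6, 3]
Machines: 2
  J=20 → Machine 1 (load: 0+20=20)
  J=20 → Machine 2 (load: 0+20=20)
  J=19 → Machine 1 (load: 20+19=39)
  J=18 → Machine 2 (load: 20+18=38)
  J=6 → Machine 2 (load: 38+6=44)
  J=3 → Machine 1 (load: 39+3=42)
Machine loads: [42, 44]
Makespan = max = 44 time units


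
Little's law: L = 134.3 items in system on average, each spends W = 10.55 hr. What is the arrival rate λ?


Little's law: L = λW → λ = L / W
= 134.3 / 10.55
= 12.73 per hour


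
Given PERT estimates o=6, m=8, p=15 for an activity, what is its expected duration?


te = (o + 4m + p) / 6
= (6 + 4×8 + 15) / 6
= (6 + 32 + 15) / 6
= 53 / 6
= 8.83


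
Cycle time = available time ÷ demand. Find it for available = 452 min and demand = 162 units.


Cycle time = available time / demand
= 452 / 162
= 2.79 min/unit


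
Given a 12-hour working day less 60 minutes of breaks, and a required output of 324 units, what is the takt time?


Available = 12×60 - 60 = 660 min
Takt time = 660 / 324
= 2.04 min/unit


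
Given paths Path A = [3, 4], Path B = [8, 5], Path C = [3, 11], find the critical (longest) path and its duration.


Path A: 3 + 4 = 7
Path B: 8 + 5 = 13
Path C: 3 + 11 = 14
Critical path = longest = max(7, 13, 14)
= 14 (Path C)


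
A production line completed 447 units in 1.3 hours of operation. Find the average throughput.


Throughput = units / time
= 447 / 1.3
= 343.8 units/hour


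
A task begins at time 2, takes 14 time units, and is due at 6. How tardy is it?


Completion = start + processing = 2 + 14 = 16
Tardiness = max(0, C - d) = max(0, 16 - 6)
= max(0, 10)
= 10


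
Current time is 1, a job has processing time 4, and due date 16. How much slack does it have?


Slack = due - current_time - processing
= 16 - 1 - 4
= 11


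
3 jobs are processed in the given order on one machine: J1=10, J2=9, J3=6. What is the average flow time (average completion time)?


Completion times:
  J1: completes at 10
  J2: completes at 19
  J3: completes at 25
Sum = 54
Average = 54/3
= 18.00


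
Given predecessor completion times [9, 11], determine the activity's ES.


ES = max of all predecessor completion times
Predecessors: [9, 11]
ES = max(9, 11)
= 11


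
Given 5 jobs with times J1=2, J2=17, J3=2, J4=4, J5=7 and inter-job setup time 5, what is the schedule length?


Makespan = Σ processing + (n-1) × setup
= (2 + 17 + 2 + 4 + 7) + (5-1)×5
= 32 + 20
= 52 time units


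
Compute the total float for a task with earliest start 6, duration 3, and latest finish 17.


EF = ES + duration = 6 + 3 = 9
LS = LF - duration = 17 - 3 = 14
Total Float = LF - EF = 17 - 9
(or LS - ES = 14 - 6)
= 8


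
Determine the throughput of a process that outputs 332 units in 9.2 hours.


Throughput = units / time
= 332 / 9.2
= 36.1 units/hour


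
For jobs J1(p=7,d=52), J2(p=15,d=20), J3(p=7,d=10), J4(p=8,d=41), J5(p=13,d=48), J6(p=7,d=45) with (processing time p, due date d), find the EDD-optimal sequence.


EDD: sort by earliest due date
  J3: d=10, p=7
  J2: d=20, p=15
  J4: d=41, p=8
  J6: d=45, p=7
  J5: d=48, p=13
  J1: d=52, p=7
Order: J3 → J2 → J4 → J6 → J5 → J1


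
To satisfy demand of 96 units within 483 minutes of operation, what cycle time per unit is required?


Cycle time = available time / demand
= 483 / 96
= 5.03 min/unit


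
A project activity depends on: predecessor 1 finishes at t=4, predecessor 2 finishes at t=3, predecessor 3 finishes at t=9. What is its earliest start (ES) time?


ES = max of all predecessor completion times
Predecessors: [4, 3, 9]
ES = max(4, 3, 9)
= 9


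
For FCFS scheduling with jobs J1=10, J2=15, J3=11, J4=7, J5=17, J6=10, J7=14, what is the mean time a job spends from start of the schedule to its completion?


Completion times:
  J1: completes at 10
  J2: completes at 25
  J3: completes at 36
  J4: completes at 43
  J5: completes at 60
  J6: completes at 70
  J7: completes at 84
Sum = 328
Average = 328/7
= 46.86
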